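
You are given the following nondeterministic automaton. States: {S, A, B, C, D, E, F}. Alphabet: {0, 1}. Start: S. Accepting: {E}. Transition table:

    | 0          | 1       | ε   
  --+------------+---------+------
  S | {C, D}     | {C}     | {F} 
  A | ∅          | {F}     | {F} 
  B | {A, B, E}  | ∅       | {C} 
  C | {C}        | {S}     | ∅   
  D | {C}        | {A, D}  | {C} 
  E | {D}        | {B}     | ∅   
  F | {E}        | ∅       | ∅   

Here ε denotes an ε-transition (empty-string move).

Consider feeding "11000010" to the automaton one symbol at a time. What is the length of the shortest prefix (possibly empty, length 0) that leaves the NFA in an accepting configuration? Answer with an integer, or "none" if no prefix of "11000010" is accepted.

Start: ε-closure({S}) = {S, F}.
Read '1': {S, F} → {C}.
Read '1': {C} → {S, F}.
Read '0': {S, F} → {C, D, E}.
None of the earlier sets intersect F, but {C, D, E} does.

3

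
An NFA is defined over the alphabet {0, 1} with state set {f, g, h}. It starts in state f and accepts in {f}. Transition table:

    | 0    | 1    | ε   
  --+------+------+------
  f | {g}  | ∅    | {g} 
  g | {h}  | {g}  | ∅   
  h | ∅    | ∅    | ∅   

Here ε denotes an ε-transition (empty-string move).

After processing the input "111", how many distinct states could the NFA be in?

1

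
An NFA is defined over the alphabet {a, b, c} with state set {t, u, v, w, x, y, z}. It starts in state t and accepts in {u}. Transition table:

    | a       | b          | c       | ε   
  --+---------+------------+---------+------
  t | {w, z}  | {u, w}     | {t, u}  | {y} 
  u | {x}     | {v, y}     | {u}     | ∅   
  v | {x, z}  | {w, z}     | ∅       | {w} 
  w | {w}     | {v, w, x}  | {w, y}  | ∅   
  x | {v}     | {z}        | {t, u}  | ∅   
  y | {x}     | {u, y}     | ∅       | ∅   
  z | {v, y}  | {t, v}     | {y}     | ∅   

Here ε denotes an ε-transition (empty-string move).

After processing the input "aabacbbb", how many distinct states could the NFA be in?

Start: ε-closure({t}) = {t, y}.
Read 'a': {t, y} → {w, x, z}.
Read 'a': {w, x, z} → {v, w, y}.
Read 'b': {v, w, y} → {u, v, w, x, y, z}.
Read 'a': {u, v, w, x, y, z} → {v, w, x, y, z}.
Read 'c': {v, w, x, y, z} → {t, u, w, y}.
Read 'b': {t, u, w, y} → {u, v, w, x, y}.
Read 'b': {u, v, w, x, y} → {u, v, w, x, y, z}.
Read 'b': {u, v, w, x, y, z} → {t, u, v, w, x, y, z}.
That set has 7 states.

7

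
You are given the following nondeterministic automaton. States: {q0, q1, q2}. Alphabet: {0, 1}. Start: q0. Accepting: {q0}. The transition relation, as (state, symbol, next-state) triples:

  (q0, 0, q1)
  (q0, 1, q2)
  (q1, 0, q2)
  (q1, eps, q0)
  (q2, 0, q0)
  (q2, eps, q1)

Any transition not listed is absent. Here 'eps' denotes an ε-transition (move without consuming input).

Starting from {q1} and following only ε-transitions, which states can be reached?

{q0, q1}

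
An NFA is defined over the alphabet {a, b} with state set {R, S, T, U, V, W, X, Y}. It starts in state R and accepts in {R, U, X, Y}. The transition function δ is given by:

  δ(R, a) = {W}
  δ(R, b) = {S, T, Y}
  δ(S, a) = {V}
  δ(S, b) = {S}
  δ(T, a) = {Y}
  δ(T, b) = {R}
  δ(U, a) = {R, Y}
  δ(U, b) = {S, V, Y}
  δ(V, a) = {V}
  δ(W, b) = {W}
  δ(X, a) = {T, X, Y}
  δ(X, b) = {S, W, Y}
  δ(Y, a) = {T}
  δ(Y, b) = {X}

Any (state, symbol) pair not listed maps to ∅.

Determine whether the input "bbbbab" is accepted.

Start in {R}.
Read 'b': R→{S, T, Y}; now {S, T, Y}.
Read 'b': S→{S}, T→{R}, Y→{X}; now {R, S, X}.
Read 'b': R→{S, T, Y}, S→{S}, X→{S, W, Y}; now {S, T, W, Y}.
Read 'b': S→{S}, T→{R}, W→{W}, Y→{X}; now {R, S, W, X}.
Read 'a': R→{W}, S→{V}, W→∅, X→{T, X, Y}; now {T, V, W, X, Y}.
Read 'b': T→{R}, V→∅, W→{W}, X→{S, W, Y}, Y→{X}; now {R, S, W, X, Y}.
The final set {R, S, W, X, Y} contains the accepting states R, X, Y.

Yes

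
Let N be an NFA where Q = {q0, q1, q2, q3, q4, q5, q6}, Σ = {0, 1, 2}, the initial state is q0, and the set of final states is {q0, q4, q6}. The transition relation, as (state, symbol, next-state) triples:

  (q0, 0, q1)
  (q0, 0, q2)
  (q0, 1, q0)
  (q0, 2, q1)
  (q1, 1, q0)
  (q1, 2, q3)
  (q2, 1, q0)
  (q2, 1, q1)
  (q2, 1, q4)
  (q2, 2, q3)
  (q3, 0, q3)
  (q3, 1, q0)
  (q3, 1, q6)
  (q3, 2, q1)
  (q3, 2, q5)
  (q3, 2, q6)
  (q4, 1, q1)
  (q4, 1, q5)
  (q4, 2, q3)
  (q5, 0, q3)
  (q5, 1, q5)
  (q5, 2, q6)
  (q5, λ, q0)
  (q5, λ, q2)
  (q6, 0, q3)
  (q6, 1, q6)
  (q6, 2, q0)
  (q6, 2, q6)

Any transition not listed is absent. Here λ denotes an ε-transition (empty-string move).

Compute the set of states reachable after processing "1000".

∅

Start in {q0}.
Read '1': {q0} → {q0}.
Read '0': {q0} → {q1, q2}.
Read '0': {q1, q2} → ∅.
The set is empty and remains empty for the remaining 1 symbol.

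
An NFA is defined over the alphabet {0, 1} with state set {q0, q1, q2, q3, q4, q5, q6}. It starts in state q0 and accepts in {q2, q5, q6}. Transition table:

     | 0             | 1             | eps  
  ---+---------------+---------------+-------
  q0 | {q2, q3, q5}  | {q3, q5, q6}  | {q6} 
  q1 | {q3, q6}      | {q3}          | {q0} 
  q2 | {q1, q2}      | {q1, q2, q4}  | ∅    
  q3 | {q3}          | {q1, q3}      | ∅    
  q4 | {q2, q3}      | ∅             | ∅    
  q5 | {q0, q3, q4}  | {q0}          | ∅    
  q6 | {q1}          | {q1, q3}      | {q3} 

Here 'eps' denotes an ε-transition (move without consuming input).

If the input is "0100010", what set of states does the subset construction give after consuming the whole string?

{q0, q1, q2, q3, q4, q5, q6}

Start: ε-closure({q0}) = {q0, q3, q6}.
Read '0': {q0, q3, q6} → {q0, q1, q2, q3, q5, q6}.
Read '1': {q0, q1, q2, q3, q5, q6} → {q0, q1, q2, q3, q4, q5, q6}.
Read '0': {q0, q1, q2, q3, q4, q5, q6} → {q0, q1, q2, q3, q4, q5, q6}.
Read '0': {q0, q1, q2, q3, q4, q5, q6} → {q0, q1, q2, q3, q4, q5, q6}.
Read '0': {q0, q1, q2, q3, q4, q5, q6} → {q0, q1, q2, q3, q4, q5, q6}.
Read '1': {q0, q1, q2, q3, q4, q5, q6} → {q0, q1, q2, q3, q4, q5, q6}.
Read '0': {q0, q1, q2, q3, q4, q5, q6} → {q0, q1, q2, q3, q4, q5, q6}.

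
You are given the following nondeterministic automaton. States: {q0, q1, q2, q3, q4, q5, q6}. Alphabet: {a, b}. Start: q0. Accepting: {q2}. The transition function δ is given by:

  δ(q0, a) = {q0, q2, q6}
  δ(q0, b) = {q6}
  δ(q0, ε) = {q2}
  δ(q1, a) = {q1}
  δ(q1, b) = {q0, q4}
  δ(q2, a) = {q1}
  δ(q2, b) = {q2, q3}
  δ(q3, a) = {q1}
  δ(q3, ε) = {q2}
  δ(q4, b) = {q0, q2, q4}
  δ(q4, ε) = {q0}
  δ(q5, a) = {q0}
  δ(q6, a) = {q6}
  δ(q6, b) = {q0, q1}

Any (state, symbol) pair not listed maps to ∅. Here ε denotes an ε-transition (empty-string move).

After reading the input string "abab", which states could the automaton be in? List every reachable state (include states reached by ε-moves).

{q0, q1, q2, q3, q4, q6}

Start: ε-closure({q0}) = {q0, q2}.
Read 'a': q0→{q0, q2, q6}, q2→{q1}; now {q0, q1, q2, q6}.
Read 'b': q0→{q6}, q1→{q0, q4}, q2→{q2, q3}, q6→{q0, q1}; now {q0, q1, q2, q3, q4, q6}.
Read 'a': q0→{q0, q2, q6}, q1→{q1}, q2→{q1}, q3→{q1}, q4→∅, q6→{q6}; now {q0, q1, q2, q6}.
Read 'b': q0→{q6}, q1→{q0, q4}, q2→{q2, q3}, q6→{q0, q1}; now {q0, q1, q2, q3, q4, q6}.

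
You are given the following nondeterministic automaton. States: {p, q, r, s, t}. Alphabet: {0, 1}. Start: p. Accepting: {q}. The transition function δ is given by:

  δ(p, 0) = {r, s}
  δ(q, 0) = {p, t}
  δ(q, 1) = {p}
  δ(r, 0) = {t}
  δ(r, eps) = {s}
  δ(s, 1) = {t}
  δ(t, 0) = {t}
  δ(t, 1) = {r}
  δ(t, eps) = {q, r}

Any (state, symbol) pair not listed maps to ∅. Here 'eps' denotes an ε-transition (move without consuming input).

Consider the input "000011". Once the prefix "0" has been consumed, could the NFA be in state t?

Start in {p}.
Read '0': {p} → {r, s}.
State t is not in {r, s}.

No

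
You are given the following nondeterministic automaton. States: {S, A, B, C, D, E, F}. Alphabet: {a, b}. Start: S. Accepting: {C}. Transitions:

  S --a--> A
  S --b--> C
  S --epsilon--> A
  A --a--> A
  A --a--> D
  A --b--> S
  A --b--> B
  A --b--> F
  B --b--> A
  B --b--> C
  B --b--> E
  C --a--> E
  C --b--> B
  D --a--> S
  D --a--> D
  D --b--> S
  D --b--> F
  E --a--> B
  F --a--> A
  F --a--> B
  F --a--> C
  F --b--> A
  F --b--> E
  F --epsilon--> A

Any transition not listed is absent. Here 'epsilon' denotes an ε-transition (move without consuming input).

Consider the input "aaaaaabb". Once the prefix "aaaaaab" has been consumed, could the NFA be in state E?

No

Start: ε-closure({S}) = {S, A}.
Read 'a': {S, A} → {A, D}.
Read 'a': {A, D} → {S, A, D}.
Read 'a': {S, A, D} → {S, A, D}.
Read 'a': {S, A, D} → {S, A, D}.
Read 'a': {S, A, D} → {S, A, D}.
Read 'a': {S, A, D} → {S, A, D}.
Read 'b': {S, A, D} → {S, A, B, C, F}.
State E is not in {S, A, B, C, F}.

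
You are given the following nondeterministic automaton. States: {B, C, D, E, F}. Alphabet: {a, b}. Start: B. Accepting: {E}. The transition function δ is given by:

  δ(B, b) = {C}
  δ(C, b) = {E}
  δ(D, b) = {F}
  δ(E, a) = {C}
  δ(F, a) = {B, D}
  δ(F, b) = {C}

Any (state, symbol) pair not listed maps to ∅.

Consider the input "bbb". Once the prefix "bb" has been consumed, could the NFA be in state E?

Yes

Start in {B}.
Read 'b': B→{C}; now {C}.
Read 'b': C→{E}; now {E}.
State E is in {E}.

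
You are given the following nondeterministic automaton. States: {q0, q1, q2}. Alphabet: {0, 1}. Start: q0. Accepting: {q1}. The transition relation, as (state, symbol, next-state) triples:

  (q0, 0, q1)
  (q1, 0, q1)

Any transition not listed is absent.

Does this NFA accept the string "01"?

Start in {q0}.
Read '0': {q0} → {q1}.
Read '1': {q1} → ∅.
The final set ∅ contains no accepting state.

No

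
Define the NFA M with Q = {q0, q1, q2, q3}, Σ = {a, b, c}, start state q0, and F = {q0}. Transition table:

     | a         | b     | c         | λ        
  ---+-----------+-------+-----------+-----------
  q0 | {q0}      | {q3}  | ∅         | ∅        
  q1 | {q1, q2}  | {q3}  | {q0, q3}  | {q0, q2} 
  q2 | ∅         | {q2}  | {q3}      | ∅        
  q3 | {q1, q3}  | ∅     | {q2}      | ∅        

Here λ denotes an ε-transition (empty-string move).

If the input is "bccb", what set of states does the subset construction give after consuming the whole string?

∅

Start in {q0}.
Read 'b': q0→{q3}; now {q3}.
Read 'c': q3→{q2}; now {q2}.
Read 'c': q2→{q3}; now {q3}.
Read 'b': q3→∅; now ∅.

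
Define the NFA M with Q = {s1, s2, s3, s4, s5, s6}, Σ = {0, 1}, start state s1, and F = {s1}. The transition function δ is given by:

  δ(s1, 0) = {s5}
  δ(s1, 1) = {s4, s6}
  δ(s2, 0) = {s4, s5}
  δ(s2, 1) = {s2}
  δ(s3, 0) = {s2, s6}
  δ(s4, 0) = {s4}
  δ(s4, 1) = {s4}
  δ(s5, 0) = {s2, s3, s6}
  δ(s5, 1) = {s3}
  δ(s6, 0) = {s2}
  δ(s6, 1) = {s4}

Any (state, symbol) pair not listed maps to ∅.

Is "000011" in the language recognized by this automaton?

Start in {s1}.
Read '0': {s1} → {s5}.
Read '0': {s5} → {s2, s3, s6}.
Read '0': {s2, s3, s6} → {s2, s4, s5, s6}.
Read '0': {s2, s4, s5, s6} → {s2, s3, s4, s5, s6}.
Read '1': {s2, s3, s4, s5, s6} → {s2, s3, s4}.
Read '1': {s2, s3, s4} → {s2, s4}.
The final set {s2, s4} contains no accepting state.

No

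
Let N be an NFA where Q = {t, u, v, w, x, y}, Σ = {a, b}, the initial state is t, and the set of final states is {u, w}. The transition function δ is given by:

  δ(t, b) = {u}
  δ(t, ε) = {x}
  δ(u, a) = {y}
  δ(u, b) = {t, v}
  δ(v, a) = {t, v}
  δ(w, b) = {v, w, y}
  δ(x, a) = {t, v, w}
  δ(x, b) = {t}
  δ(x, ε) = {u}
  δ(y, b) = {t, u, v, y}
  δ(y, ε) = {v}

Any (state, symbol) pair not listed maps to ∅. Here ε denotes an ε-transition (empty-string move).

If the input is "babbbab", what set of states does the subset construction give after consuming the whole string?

Start: ε-closure({t}) = {t, u, x}.
Read 'b': {t, u, x} → {t, u, v, x}.
Read 'a': {t, u, v, x} → {t, u, v, w, x, y}.
Read 'b': {t, u, v, w, x, y} → {t, u, v, w, x, y}.
Read 'b': {t, u, v, w, x, y} → {t, u, v, w, x, y}.
Read 'b': {t, u, v, w, x, y} → {t, u, v, w, x, y}.
Read 'a': {t, u, v, w, x, y} → {t, u, v, w, x, y}.
Read 'b': {t, u, v, w, x, y} → {t, u, v, w, x, y}.

{t, u, v, w, x, y}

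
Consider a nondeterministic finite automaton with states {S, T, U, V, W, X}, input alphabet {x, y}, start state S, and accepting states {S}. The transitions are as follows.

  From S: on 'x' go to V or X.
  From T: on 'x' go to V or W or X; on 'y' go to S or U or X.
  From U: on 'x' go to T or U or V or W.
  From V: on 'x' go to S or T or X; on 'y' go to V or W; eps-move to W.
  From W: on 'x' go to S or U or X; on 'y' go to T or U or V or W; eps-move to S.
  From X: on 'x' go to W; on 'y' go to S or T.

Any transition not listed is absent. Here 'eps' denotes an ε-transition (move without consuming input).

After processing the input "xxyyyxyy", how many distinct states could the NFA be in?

6

Start in {S}.
Read 'x': S→{V, X}; union {V, X}; ε-closure = {S, V, W, X}.
Read 'x': S→{V, X}, V→{S, T, X}, W→{S, U, X}, X→{W}; now {S, T, U, V, W, X}.
Read 'y': S→∅, T→{S, U, X}, U→∅, V→{V, W}, W→{T, U, V, W}, X→{S, T}; now {S, T, U, V, W, X}.
Read 'y': S→∅, T→{S, U, X}, U→∅, V→{V, W}, W→{T, U, V, W}, X→{S, T}; now {S, T, U, V, W, X}.
Read 'y': S→∅, T→{S, U, X}, U→∅, V→{V, W}, W→{T, U, V, W}, X→{S, T}; now {S, T, U, V, W, X}.
Read 'x': S→{V, X}, T→{V, W, X}, U→{T, U, V, W}, V→{S, T, X}, W→{S, U, X}, X→{W}; now {S, T, U, V, W, X}.
Read 'y': S→∅, T→{S, U, X}, U→∅, V→{V, W}, W→{T, U, V, W}, X→{S, T}; now {S, T, U, V, W, X}.
Read 'y': S→∅, T→{S, U, X}, U→∅, V→{V, W}, W→{T, U, V, W}, X→{S, T}; now {S, T, U, V, W, X}.
That set has 6 states.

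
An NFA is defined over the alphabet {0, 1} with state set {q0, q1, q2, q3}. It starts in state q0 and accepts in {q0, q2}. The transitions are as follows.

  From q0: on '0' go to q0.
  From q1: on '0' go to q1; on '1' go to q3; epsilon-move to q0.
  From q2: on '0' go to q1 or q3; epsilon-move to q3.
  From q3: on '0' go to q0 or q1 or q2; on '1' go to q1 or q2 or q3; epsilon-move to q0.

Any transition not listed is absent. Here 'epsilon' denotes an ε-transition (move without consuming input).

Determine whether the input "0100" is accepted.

No

Start in {q0}.
Read '0': q0→{q0}; now {q0}.
Read '1': q0→∅; now ∅.
The set is empty and remains empty for the remaining 2 symbols.
The final set ∅ contains no accepting state.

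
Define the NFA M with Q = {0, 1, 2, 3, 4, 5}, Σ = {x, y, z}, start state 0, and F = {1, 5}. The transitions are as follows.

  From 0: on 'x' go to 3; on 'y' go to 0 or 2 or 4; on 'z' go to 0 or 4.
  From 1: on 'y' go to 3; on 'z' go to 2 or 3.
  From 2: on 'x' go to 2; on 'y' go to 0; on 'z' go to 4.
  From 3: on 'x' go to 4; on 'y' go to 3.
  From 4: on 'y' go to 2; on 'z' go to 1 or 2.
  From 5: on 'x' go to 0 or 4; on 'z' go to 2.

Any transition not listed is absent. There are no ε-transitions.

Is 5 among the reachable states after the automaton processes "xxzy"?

Start in {0}.
Read 'x': 0→{3}; now {3}.
Read 'x': 3→{4}; now {4}.
Read 'z': 4→{1, 2}; now {1, 2}.
Read 'y': 1→{3}, 2→{0}; now {0, 3}.
State 5 is not in {0, 3}.

No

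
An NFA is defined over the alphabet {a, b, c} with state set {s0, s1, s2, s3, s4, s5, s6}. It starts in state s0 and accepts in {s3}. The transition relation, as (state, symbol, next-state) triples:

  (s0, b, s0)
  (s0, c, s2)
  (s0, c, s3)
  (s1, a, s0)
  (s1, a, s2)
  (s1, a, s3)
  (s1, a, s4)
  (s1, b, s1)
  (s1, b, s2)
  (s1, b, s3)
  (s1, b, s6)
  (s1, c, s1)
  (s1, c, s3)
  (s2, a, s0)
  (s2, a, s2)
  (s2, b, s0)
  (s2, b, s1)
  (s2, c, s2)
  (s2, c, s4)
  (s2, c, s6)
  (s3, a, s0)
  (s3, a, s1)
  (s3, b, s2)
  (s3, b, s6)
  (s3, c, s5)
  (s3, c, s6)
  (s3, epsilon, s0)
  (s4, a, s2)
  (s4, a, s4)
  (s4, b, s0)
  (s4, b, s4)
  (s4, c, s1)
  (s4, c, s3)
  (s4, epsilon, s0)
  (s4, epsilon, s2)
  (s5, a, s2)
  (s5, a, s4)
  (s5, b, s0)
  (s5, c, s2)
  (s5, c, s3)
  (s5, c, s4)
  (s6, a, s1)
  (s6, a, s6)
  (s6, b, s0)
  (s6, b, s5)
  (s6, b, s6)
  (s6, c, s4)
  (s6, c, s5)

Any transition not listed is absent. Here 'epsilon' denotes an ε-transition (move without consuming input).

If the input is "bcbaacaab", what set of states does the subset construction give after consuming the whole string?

{s0, s1, s2, s3, s4, s5, s6}

Start in {s0}.
Read 'b': s0→{s0}; now {s0}.
Read 'c': s0→{s2, s3}; union {s2, s3}; ε-closure = {s0, s2, s3}.
Read 'b': s0→{s0}, s2→{s0, s1}, s3→{s2, s6}; now {s0, s1, s2, s6}.
Read 'a': s0→∅, s1→{s0, s2, s3, s4}, s2→{s0, s2}, s6→{s1, s6}; now {s0, s1, s2, s3, s4, s6}.
Read 'a': s0→∅, s1→{s0, s2, s3, s4}, s2→{s0, s2}, s3→{s0, s1}, s4→{s2, s4}, s6→{s1, s6}; now {s0, s1, s2, s3, s4, s6}.
Read 'c': s0→{s2, s3}, s1→{s1, s3}, s2→{s2, s4, s6}, s3→{s5, s6}, s4→{s1, s3}, s6→{s4, s5}; union {s1, s2, s3, s4, s5, s6}; ε-closure = {s0, s1, s2, s3, s4, s5, s6}.
Read 'a': s0→∅, s1→{s0, s2, s3, s4}, s2→{s0, s2}, s3→{s0, s1}, s4→{s2, s4}, s5→{s2, s4}, s6→{s1, s6}; now {s0, s1, s2, s3, s4, s6}.
Read 'a': s0→∅, s1→{s0, s2, s3, s4}, s2→{s0, s2}, s3→{s0, s1}, s4→{s2, s4}, s6→{s1, s6}; now {s0, s1, s2, s3, s4, s6}.
Read 'b': s0→{s0}, s1→{s1, s2, s3, s6}, s2→{s0, s1}, s3→{s2, s6}, s4→{s0, s4}, s6→{s0, s5, s6}; now {s0, s1, s2, s3, s4, s5, s6}.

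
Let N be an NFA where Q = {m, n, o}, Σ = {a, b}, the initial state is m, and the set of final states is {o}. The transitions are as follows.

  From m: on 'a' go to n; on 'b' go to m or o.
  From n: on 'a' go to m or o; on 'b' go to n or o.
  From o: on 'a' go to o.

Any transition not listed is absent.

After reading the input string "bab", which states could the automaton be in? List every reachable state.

{n, o}

Start in {m}.
Read 'b': {m} → {m, o}.
Read 'a': {m, o} → {n, o}.
Read 'b': {n, o} → {n, o}.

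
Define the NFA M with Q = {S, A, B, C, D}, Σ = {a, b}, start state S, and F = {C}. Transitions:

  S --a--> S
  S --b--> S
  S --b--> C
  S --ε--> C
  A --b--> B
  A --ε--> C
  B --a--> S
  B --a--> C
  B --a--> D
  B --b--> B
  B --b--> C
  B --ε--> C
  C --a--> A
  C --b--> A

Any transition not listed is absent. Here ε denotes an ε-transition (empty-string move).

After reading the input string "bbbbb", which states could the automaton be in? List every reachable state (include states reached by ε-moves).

Start: ε-closure({S}) = {S, C}.
Read 'b': {S, C} → {S, A, C}.
Read 'b': {S, A, C} → {S, A, B, C}.
Read 'b': {S, A, B, C} → {S, A, B, C}.
Read 'b': {S, A, B, C} → {S, A, B, C}.
Read 'b': {S, A, B, C} → {S, A, B, C}.

{S, A, B, C}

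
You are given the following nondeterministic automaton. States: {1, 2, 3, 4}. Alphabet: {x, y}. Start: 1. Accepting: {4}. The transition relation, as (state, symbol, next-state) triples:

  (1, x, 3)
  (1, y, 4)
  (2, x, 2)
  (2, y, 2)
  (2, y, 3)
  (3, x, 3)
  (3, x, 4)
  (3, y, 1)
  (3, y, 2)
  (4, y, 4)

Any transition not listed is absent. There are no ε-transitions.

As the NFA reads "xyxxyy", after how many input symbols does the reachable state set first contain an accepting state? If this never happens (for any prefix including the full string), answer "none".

Start in {1}.
Read 'x': {1} → {3}.
Read 'y': {3} → {1, 2}.
Read 'x': {1, 2} → {2, 3}.
Read 'x': {2, 3} → {2, 3, 4}.
None of the earlier sets intersect F, but {2, 3, 4} does.

4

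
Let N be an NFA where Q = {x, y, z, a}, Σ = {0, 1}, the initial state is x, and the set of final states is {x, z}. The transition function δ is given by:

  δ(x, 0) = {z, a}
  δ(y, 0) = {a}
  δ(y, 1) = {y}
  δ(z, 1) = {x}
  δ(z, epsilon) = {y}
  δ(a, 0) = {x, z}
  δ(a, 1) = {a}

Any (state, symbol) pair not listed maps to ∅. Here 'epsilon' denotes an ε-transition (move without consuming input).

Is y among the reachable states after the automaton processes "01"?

Start in {x}.
Read '0': x→{z, a}; union {z, a}; ε-closure = {y, z, a}.
Read '1': y→{y}, z→{x}, a→{a}; now {x, y, a}.
State y is in {x, y, a}.

Yes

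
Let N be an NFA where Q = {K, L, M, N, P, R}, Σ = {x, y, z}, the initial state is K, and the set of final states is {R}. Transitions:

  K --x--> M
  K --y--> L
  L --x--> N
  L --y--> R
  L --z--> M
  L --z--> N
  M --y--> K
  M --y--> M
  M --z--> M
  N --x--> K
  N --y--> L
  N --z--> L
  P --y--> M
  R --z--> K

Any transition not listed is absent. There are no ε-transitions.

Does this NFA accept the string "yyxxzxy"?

No

Start in {K}.
Read 'y': K→{L}; now {L}.
Read 'y': L→{R}; now {R}.
Read 'x': R→∅; now ∅.
The set is empty and remains empty for the remaining 4 symbols.
The final set ∅ contains no accepting state.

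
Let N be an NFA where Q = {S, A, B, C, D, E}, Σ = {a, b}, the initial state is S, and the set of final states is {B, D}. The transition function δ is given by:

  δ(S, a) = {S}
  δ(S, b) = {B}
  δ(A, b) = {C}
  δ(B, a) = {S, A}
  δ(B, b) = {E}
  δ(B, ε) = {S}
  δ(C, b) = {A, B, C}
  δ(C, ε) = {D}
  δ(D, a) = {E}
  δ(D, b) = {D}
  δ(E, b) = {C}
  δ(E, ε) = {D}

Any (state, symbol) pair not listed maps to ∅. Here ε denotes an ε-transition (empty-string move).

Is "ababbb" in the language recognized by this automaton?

Yes

Start in {S}.
Read 'a': {S} → {S}.
Read 'b': {S} → {S, B}.
Read 'a': {S, B} → {S, A}.
Read 'b': {S, A} → {S, B, C, D}.
Read 'b': {S, B, C, D} → {S, A, B, C, D, E}.
Read 'b': {S, A, B, C, D, E} → {S, A, B, C, D, E}.
The final set {S, A, B, C, D, E} contains the accepting states B, D.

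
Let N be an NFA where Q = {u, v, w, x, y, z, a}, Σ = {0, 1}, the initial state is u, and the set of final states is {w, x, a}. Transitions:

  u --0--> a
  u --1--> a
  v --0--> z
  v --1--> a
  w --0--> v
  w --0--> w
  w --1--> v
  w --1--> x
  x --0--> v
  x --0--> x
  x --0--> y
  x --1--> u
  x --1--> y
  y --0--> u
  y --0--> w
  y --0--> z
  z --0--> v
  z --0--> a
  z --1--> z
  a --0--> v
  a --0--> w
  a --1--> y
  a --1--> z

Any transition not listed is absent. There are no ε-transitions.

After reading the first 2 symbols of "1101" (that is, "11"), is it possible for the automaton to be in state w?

No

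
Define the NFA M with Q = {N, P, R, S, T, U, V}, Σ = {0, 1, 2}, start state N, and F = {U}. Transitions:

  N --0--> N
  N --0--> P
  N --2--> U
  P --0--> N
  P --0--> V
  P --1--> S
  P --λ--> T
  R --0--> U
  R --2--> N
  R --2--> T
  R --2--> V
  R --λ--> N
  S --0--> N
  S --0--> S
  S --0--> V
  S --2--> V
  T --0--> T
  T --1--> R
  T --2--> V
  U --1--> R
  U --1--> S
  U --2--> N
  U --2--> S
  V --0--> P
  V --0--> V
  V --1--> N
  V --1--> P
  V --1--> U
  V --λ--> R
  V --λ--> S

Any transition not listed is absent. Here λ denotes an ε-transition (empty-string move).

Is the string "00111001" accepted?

Start in {N}.
Read '0': {N} → {N, P, T}.
Read '0': {N, P, T} → {N, P, R, S, T, V}.
Read '1': {N, P, R, S, T, V} → {N, P, R, S, T, U}.
Read '1': {N, P, R, S, T, U} → {N, R, S}.
Read '1': {N, R, S} → ∅.
The set is empty and remains empty for the remaining 3 symbols.
The final set ∅ contains no accepting state.

No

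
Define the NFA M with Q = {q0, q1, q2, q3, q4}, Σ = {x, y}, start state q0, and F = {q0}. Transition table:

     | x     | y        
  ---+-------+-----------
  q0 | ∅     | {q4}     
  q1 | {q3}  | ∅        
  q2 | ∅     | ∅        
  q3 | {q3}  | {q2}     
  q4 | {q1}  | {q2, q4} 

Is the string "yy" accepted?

Start in {q0}.
Read 'y': q0→{q4}; now {q4}.
Read 'y': q4→{q2, q4}; now {q2, q4}.
The final set {q2, q4} contains no accepting state.

No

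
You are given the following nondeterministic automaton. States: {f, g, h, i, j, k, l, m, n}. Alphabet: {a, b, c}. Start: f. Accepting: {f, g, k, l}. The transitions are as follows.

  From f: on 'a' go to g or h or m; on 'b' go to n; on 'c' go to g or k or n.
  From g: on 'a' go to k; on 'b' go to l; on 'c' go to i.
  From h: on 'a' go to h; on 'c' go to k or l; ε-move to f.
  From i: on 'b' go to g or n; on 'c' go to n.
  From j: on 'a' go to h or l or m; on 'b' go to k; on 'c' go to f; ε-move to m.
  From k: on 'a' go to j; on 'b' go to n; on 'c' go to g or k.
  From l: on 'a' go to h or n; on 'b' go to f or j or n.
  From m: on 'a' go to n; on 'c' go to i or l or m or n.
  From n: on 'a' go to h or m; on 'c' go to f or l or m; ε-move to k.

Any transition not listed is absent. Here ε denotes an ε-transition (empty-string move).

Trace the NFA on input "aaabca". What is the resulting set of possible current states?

Start in {f}.
Read 'a': f→{g, h, m}; union {g, h, m}; ε-closure = {f, g, h, m}.
Read 'a': f→{g, h, m}, g→{k}, h→{h}, m→{n}; union {g, h, k, m, n}; ε-closure = {f, g, h, k, m, n}.
Read 'a': f→{g, h, m}, g→{k}, h→{h}, k→{j}, m→{n}, n→{h, m}; union {g, h, j, k, m, n}; ε-closure = {f, g, h, j, k, m, n}.
Read 'b': f→{n}, g→{l}, h→∅, j→{k}, k→{n}, m→∅, n→∅; now {k, l, n}.
Read 'c': k→{g, k}, l→∅, n→{f, l, m}; now {f, g, k, l, m}.
Read 'a': f→{g, h, m}, g→{k}, k→{j}, l→{h, n}, m→{n}; union {g, h, j, k, m, n}; ε-closure = {f, g, h, j, k, m, n}.

{f, g, h, j, k, m, n}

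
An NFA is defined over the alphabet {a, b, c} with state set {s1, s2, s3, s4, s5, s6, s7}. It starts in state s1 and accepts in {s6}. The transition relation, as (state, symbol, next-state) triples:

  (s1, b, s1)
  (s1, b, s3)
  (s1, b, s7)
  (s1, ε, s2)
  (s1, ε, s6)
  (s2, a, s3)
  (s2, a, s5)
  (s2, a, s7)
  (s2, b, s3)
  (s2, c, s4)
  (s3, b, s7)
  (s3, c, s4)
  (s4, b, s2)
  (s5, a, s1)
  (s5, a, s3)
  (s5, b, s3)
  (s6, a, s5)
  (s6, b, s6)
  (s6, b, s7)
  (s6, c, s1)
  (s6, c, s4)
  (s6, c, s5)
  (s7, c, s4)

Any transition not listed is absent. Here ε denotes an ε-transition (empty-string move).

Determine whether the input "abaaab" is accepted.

Start: ε-closure({s1}) = {s1, s2, s6}.
Read 'a': {s1, s2, s6} → {s3, s5, s7}.
Read 'b': {s3, s5, s7} → {s3, s7}.
Read 'a': {s3, s7} → ∅.
The set is empty and remains empty for the remaining 3 symbols.
The final set ∅ contains no accepting state.

No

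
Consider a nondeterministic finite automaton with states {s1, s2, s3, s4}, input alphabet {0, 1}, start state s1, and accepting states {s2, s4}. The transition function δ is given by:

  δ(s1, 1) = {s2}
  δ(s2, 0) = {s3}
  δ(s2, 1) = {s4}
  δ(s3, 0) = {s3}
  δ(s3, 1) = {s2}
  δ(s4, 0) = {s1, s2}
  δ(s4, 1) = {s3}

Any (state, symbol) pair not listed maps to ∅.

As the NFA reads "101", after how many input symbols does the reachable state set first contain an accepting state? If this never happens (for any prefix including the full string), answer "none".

Start in {s1}.
Read '1': {s1} → {s2}.
None of the earlier sets intersect F, but {s2} does.

1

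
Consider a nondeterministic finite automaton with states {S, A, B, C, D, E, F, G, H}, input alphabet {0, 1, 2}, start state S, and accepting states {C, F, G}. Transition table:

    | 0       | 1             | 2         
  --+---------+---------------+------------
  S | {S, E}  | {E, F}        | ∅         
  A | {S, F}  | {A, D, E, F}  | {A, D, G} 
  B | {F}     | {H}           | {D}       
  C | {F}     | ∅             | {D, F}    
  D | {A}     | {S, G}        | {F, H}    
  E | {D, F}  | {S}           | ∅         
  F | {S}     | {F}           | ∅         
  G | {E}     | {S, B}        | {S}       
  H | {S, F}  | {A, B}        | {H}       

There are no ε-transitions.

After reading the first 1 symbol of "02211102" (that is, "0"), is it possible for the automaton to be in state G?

Start in {S}.
Read '0': S→{S, E}; now {S, E}.
State G is not in {S, E}.

No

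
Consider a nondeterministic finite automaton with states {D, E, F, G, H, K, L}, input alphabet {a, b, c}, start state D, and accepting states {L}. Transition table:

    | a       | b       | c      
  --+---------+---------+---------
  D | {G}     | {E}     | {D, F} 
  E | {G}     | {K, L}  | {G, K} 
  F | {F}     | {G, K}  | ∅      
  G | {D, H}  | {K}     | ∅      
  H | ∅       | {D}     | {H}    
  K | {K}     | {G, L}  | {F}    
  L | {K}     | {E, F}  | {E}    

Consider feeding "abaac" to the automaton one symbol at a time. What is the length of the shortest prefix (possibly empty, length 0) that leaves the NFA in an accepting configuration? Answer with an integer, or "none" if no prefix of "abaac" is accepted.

none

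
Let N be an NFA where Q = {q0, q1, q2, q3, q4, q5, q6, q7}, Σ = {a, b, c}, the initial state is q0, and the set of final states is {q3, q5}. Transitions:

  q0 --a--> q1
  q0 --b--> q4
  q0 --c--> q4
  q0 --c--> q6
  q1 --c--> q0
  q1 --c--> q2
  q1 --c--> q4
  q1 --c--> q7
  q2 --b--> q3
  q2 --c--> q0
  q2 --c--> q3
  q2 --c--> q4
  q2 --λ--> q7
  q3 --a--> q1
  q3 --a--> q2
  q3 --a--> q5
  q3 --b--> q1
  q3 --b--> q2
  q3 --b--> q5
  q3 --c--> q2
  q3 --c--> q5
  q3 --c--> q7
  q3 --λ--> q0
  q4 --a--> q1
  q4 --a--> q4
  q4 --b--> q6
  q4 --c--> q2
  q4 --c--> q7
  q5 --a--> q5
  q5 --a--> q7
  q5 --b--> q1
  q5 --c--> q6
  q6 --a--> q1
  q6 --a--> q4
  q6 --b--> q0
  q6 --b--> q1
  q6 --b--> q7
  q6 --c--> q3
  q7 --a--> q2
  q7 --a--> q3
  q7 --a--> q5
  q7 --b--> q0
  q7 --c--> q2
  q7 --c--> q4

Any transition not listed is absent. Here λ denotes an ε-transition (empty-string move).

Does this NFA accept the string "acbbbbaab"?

Yes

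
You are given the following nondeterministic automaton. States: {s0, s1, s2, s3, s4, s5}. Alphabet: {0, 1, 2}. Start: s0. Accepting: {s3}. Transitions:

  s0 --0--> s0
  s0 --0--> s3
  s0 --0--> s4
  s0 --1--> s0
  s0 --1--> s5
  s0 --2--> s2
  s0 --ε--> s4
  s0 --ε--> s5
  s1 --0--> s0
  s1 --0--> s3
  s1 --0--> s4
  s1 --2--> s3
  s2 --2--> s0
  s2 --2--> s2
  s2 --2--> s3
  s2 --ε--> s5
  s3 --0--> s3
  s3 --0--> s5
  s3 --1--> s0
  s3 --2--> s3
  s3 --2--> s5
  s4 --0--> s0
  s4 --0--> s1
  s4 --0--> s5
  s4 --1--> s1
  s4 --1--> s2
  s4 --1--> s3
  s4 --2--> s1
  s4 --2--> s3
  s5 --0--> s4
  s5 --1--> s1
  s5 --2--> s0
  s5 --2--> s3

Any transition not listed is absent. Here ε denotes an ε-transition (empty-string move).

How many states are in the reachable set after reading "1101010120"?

5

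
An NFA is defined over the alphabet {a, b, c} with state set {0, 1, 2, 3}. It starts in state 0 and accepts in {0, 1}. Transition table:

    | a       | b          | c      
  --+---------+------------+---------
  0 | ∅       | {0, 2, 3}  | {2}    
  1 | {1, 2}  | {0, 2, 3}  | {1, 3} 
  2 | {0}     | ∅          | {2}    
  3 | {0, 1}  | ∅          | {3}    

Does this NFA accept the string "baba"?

Start in {0}.
Read 'b': {0} → {0, 2, 3}.
Read 'a': {0, 2, 3} → {0, 1}.
Read 'b': {0, 1} → {0, 2, 3}.
Read 'a': {0, 2, 3} → {0, 1}.
The final set {0, 1} contains the accepting states 0, 1.

Yes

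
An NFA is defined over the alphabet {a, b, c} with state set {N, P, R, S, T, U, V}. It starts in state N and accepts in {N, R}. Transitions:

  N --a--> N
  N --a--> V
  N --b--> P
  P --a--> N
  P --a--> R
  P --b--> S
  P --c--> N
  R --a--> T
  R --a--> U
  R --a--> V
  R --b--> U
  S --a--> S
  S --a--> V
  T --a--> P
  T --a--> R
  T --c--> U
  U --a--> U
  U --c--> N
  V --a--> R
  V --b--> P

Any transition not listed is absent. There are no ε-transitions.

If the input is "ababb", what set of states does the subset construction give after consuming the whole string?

Start in {N}.
Read 'a': {N} → {N, V}.
Read 'b': {N, V} → {P}.
Read 'a': {P} → {N, R}.
Read 'b': {N, R} → {P, U}.
Read 'b': {P, U} → {S}.

{S}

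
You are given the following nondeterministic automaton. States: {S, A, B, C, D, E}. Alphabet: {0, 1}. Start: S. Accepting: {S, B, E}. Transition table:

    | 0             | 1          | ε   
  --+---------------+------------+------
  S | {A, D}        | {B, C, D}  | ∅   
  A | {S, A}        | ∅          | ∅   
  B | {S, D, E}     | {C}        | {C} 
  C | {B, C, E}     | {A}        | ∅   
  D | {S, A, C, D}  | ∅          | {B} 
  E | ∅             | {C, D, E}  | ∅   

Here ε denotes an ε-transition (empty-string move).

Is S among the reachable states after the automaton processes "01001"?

No

Start in {S}.
Read '0': {S} → {A, B, C, D}.
Read '1': {A, B, C, D} → {A, C}.
Read '0': {A, C} → {S, A, B, C, E}.
Read '0': {S, A, B, C, E} → {S, A, B, C, D, E}.
Read '1': {S, A, B, C, D, E} → {A, B, C, D, E}.
State S is not in {A, B, C, D, E}.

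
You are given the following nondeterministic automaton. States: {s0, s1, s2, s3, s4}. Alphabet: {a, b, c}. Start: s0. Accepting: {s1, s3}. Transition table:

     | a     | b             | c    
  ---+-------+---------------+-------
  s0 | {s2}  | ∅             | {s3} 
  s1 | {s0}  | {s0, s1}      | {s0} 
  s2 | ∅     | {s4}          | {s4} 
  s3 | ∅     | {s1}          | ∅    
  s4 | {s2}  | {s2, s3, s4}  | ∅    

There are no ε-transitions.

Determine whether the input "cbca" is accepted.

Start in {s0}.
Read 'c': s0→{s3}; now {s3}.
Read 'b': s3→{s1}; now {s1}.
Read 'c': s1→{s0}; now {s0}.
Read 'a': s0→{s2}; now {s2}.
The final set {s2} contains no accepting state.

No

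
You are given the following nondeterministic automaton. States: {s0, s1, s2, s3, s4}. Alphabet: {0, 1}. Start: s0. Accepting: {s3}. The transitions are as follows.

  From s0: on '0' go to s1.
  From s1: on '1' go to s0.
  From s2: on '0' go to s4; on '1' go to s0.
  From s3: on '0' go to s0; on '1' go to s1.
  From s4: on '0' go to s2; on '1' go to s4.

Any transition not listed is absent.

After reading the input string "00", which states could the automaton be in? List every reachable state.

Start in {s0}.
Read '0': {s0} → {s1}.
Read '0': {s1} → ∅.

∅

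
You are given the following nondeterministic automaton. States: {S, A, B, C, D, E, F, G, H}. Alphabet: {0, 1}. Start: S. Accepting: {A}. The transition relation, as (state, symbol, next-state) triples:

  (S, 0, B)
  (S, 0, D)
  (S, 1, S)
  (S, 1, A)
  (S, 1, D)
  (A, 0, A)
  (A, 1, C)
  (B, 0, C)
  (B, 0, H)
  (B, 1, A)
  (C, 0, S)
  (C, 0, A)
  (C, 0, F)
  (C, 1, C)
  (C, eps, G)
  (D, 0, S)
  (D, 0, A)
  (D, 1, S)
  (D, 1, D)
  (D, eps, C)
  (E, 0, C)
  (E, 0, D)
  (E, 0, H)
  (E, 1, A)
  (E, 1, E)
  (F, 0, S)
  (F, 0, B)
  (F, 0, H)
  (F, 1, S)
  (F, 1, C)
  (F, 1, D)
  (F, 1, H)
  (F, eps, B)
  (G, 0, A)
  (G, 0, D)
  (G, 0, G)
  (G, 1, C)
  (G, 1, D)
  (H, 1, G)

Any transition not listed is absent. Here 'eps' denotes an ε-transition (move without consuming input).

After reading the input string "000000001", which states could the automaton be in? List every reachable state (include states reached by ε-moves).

{S, A, C, D, G, H}

Start in {S}.
Read '0': {S} → {B, C, D, G}.
Read '0': {B, C, D, G} → {S, A, B, C, D, F, G, H}.
Read '0': {S, A, B, C, D, F, G, H} → {S, A, B, C, D, F, G, H}.
Read '0': {S, A, B, C, D, F, G, H} → {S, A, B, C, D, F, G, H}.
Read '0': {S, A, B, C, D, F, G, H} → {S, A, B, C, D, F, G, H}.
Read '0': {S, A, B, C, D, F, G, H} → {S, A, B, C, D, F, G, H}.
Read '0': {S, A, B, C, D, F, G, H} → {S, A, B, C, D, F, G, H}.
Read '0': {S, A, B, C, D, F, G, H} → {S, A, B, C, D, F, G, H}.
Read '1': {S, A, B, C, D, F, G, H} → {S, A, C, D, G, H}.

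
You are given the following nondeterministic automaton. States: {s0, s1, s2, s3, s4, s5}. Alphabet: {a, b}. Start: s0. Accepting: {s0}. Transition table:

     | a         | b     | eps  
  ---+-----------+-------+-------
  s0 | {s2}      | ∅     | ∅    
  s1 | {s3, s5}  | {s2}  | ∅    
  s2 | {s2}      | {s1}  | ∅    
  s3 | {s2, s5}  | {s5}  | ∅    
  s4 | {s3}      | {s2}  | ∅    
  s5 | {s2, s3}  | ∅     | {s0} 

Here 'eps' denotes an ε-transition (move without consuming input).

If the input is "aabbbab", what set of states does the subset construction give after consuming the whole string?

{s0, s5}

Start in {s0}.
Read 'a': {s0} → {s2}.
Read 'a': {s2} → {s2}.
Read 'b': {s2} → {s1}.
Read 'b': {s1} → {s2}.
Read 'b': {s2} → {s1}.
Read 'a': {s1} → {s0, s3, s5}.
Read 'b': {s0, s3, s5} → {s0, s5}.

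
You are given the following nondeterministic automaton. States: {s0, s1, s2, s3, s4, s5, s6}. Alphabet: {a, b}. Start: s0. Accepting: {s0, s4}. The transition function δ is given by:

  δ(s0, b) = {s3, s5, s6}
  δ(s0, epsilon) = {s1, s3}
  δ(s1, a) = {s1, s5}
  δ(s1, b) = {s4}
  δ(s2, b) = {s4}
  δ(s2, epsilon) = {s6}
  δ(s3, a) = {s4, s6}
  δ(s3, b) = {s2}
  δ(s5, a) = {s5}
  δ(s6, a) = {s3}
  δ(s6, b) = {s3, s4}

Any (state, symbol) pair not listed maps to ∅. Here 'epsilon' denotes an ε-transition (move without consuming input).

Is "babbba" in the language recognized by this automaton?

Yes

Start: ε-closure({s0}) = {s0, s1, s3}.
Read 'b': s0→{s3, s5, s6}, s1→{s4}, s3→{s2}; now {s2, s3, s4, s5, s6}.
Read 'a': s2→∅, s3→{s4, s6}, s4→∅, s5→{s5}, s6→{s3}; now {s3, s4, s5, s6}.
Read 'b': s3→{s2}, s4→∅, s5→∅, s6→{s3, s4}; union {s2, s3, s4}; ε-closure = {s2, s3, s4, s6}.
Read 'b': s2→{s4}, s3→{s2}, s4→∅, s6→{s3, s4}; union {s2, s3, s4}; ε-closure = {s2, s3, s4, s6}.
Read 'b': s2→{s4}, s3→{s2}, s4→∅, s6→{s3, s4}; union {s2, s3, s4}; ε-closure = {s2, s3, s4, s6}.
Read 'a': s2→∅, s3→{s4, s6}, s4→∅, s6→{s3}; now {s3, s4, s6}.
The final set {s3, s4, s6} contains the accepting state s4.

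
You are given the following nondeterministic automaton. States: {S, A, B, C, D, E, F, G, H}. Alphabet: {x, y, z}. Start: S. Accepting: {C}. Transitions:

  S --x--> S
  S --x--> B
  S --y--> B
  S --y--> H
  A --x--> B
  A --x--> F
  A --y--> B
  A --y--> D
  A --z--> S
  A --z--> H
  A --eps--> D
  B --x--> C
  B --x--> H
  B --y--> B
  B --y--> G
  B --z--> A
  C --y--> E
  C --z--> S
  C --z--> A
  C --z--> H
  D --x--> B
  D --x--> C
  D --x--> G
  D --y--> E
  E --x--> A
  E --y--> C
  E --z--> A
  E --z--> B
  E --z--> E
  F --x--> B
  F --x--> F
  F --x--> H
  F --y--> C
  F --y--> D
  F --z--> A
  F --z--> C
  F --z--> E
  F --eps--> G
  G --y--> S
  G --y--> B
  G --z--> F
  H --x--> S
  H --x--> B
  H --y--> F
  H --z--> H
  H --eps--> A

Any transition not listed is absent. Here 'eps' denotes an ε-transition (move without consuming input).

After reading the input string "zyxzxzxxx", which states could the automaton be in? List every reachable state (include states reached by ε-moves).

∅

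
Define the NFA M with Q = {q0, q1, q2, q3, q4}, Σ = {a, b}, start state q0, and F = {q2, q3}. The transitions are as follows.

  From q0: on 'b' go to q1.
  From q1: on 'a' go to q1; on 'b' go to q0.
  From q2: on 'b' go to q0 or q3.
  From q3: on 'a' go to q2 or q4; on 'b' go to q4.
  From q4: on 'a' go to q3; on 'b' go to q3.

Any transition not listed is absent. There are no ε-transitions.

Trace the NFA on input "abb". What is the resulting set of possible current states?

Start in {q0}.
Read 'a': {q0} → ∅.
The set is empty and remains empty for the remaining 2 symbols.

∅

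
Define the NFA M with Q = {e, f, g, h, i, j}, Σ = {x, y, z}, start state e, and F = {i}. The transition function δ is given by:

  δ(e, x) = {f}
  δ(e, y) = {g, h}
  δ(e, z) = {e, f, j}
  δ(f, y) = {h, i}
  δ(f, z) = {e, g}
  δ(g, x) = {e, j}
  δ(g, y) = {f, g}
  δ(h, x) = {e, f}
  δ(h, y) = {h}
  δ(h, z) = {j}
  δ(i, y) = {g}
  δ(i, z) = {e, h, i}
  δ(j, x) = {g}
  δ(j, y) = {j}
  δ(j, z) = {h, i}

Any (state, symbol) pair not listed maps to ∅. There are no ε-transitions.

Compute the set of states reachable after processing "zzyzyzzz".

Start in {e}.
Read 'z': {e} → {e, f, j}.
Read 'z': {e, f, j} → {e, f, g, h, i, j}.
Read 'y': {e, f, g, h, i, j} → {f, g, h, i, j}.
Read 'z': {f, g, h, i, j} → {e, g, h, i, j}.
Read 'y': {e, g, h, i, j} → {f, g, h, j}.
Read 'z': {f, g, h, j} → {e, g, h, i, j}.
Read 'z': {e, g, h, i, j} → {e, f, h, i, j}.
Read 'z': {e, f, h, i, j} → {e, f, g, h, i, j}.

{e, f, g, h, i, j}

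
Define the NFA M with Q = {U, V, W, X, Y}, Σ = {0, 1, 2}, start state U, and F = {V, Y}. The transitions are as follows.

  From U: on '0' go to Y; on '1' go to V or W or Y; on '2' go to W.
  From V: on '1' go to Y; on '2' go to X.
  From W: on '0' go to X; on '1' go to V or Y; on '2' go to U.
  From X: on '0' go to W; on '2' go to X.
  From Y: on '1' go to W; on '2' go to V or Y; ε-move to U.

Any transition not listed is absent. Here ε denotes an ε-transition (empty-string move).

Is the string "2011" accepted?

No

Start in {U}.
Read '2': U→{W}; now {W}.
Read '0': W→{X}; now {X}.
Read '1': X→∅; now ∅.
The set is empty and remains empty for the remaining 1 symbol.
The final set ∅ contains no accepting state.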